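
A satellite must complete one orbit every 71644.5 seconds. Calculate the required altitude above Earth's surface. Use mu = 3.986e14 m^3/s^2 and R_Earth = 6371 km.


T = 71644.5 s
r = (mu*T^2/(4*pi^2))^(1/3) = (3.986e14 * 71644.5^2 / (4*pi^2))^(1/3)
r = 3.7283307e+07 m = 37283.3067 km
alt = r - R_E = 37283.3067 - 6371 = 30912.3067 km

30912.3067 km


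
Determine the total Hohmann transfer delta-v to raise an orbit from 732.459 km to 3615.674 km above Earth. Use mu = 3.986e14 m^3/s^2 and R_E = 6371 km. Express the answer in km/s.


r1 = 7103.4590 km = 7.103459e+06 m
r2 = 9986.6740 km = 9.986674e+06 m
dv1 = sqrt(mu/r1)*(sqrt(2*r2/(r1+r2)) - 1) = 607.2663 m/s
dv2 = sqrt(mu/r2)*(1 - sqrt(2*r1/(r1+r2))) = 557.5169 m/s
total dv = |dv1| + |dv2| = 607.2663 + 557.5169 = 1164.7832 m/s = 1.1648 km/s

1.1648 km/s


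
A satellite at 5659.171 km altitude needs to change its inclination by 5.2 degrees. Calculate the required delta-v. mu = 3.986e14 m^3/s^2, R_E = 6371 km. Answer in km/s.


r = 12030.1710 km = 1.2030171e+07 m
V = sqrt(mu/r) = 5756.1585 m/s
di = 5.2 deg = 0.09075712 rad
dV = 2*V*sin(di/2) = 2*5756.1585*sin(0.04537856)
dV = 522.2331 m/s = 0.5222331 km/s

0.5222 km/s


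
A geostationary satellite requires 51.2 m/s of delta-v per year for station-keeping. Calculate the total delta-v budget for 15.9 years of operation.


dV = rate * years = 51.2 * 15.9
dV = 814.0800 m/s

814.0800 m/s


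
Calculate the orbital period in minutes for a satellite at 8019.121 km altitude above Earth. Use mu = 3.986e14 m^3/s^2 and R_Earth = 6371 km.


r = 14390.1210 km = 1.4390121e+07 m
T = 2*pi*sqrt(r^3/mu) = 2*pi*sqrt(2.9798427e+21 / 3.986e14)
T = 17179.3960 s = 286.3233 min

286.3233 minutes


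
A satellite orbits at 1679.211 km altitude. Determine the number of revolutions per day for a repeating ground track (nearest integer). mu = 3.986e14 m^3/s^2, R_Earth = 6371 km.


r = 8.050211e+06 m
T = 2*pi*sqrt(r^3/mu) = 7188.2325 s = 119.8039 min
revs/day = 1440 / 119.8039 = 12.0196
Rounded: 12 revolutions per day

12 revolutions per day


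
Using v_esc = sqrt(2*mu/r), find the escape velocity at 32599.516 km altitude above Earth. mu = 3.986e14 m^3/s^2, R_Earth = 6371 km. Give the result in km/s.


r = 6371.0 + 32599.516 = 38970.5160 km = 3.8970516e+07 m
v_esc = sqrt(2*mu/r) = sqrt(2*3.986e14 / 3.8970516e+07)
v_esc = 4522.8852 m/s = 4.5229 km/s

4.5229 km/s


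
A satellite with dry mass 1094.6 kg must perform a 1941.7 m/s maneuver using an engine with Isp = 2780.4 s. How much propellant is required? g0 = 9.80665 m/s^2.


ve = Isp * g0 = 2780.4 * 9.80665 = 27266.409660 m/s
mass ratio = exp(dv/ve) = exp(1941.7/27266.409660) = 1.07380902
m_prop = m_dry * (mr - 1) = 1094.6 * (1.07380902 - 1)
m_prop = 80.7914 kg

80.7914 kg


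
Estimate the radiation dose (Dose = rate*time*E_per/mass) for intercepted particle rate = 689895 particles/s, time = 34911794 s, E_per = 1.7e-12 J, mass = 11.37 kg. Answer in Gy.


Total energy deposited = rate * time * E_per
  = 689895 * 34911794 * 1.7e-12 = 40.9453 J
Dose = E_total / mass = 40.9453 / 11.37
Dose = 3.6012 Gy

3.6012 Gy


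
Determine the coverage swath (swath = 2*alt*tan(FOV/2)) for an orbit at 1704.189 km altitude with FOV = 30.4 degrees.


FOV = 30.4 deg = 0.5305801 rad
swath = 2 * alt * tan(FOV/2) = 2 * 1704.189 * tan(0.26529)
swath = 2 * 1704.189 * 0.271694
swath = 926.0358 km

926.0358 km


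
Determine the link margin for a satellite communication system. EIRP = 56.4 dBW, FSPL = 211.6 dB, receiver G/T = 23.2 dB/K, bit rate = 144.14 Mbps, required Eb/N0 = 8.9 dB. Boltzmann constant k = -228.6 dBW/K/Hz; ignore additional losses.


C/N0 = EIRP - FSPL + G/T - k = 56.4 - 211.6 + 23.2 - (-228.6)
C/N0 = 96.6000 dB-Hz
R_b = 144.14 Mbps = 1.4414e+08 bps -> 10*log10(R_b) = 81.5878 dB-Hz
Eb/N0 = C/N0 - 10*log10(R_b) = 96.6000 - 81.5878 = 15.0122 dB
Margin = Eb/N0 - Eb/N0_req = 15.0122 - 8.9 = 6.1122 dB (link closes)

6.1122 dB


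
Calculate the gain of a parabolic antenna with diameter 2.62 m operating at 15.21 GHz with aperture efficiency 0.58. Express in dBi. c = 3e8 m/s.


lambda = c/f = 3e8 / 1.521e+10 = 0.01972387 m
G = eta*(pi*D/lambda)^2 = 0.58*(pi*2.62/0.01972387)^2
G = 101005.7831 (linear)
G = 10*log10(101005.7831) = 50.0435 dBi

50.0435 dBi


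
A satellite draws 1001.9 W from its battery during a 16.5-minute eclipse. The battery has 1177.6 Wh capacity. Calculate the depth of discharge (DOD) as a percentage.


E_used = P * t / 60 = 1001.9 * 16.5 / 60 = 275.5225 Wh
DOD = E_used / E_total * 100 = 275.5225 / 1177.6 * 100
DOD = 23.3970 %

23.3970 %


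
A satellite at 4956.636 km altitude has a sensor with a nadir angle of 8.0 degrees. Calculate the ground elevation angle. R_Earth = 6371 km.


r = R_E + alt = 11327.6360 km
Law of sines in the satellite / Earth-center / ground-point triangle:
  sin(nadir)/R_E = sin(90 + el)/r  =>  cos(el) = (r/R_E)*sin(nadir)
cos(el) = (11327.6360 / 6371.0000) * sin(8.0 deg) = 0.2474497
el = arccos(0.2474497) = 75.6733 deg
(Earth-central angle = 90 - nadir - el = 6.3267 deg)

75.6733 degrees


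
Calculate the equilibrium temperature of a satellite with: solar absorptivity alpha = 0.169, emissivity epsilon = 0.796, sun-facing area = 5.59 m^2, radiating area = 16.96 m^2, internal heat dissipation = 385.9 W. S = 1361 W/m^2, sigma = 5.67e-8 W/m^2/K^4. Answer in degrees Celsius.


Numerator = alpha*S*A_sun + Q_int = 0.169*1361*5.59 + 385.9 = 1671.6503 W
Denominator = eps*sigma*A_rad = 0.796*5.67e-8*16.96 = 7.6545907e-07 W/K^4
T^4 = 2.1838533e+09 K^4
T = 216.1752 K = -56.9748 C

-56.9748 degrees Celsius


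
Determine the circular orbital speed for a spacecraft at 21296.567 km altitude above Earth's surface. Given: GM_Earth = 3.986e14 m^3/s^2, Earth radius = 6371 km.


r = R_E + alt = 6371.0 + 21296.567 = 27667.5670 km = 2.7667567e+07 m
v = sqrt(mu/r) = sqrt(3.986e14 / 2.7667567e+07) = 3795.6238 m/s = 3.7956 km/s

3.7956 km/s


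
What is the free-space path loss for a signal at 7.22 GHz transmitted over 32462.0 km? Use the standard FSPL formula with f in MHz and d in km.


f = 7.22 GHz = 7220.0000 MHz
d = 32462.0 km
FSPL = 32.44 + 20*log10(7220.0000) + 20*log10(32462.0)
FSPL = 32.44 + 77.1707 + 90.2275
FSPL = 199.8382 dB

199.8382 dB


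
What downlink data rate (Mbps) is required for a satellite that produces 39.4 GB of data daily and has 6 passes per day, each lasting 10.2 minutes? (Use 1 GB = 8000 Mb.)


total contact time = 6 * 10.2 * 60 = 3672.0000 s
data = 39.4 GB = 315200.0000 Mb
rate = 315200.0000 / 3672.0000 = 85.8388 Mbps

85.8388 Mbps


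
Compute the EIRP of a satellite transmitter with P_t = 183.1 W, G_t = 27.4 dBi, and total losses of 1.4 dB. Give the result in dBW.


Pt = 183.1 W = 22.6269 dBW
EIRP = Pt_dBW + Gt - losses = 22.6269 + 27.4 - 1.4 = 48.6269 dBW

48.6269 dBW


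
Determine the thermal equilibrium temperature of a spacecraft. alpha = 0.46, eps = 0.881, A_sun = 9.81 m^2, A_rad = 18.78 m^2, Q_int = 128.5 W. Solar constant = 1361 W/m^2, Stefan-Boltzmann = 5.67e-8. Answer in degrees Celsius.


Numerator = alpha*S*A_sun + Q_int = 0.46*1361*9.81 + 128.5 = 6270.1486 W
Denominator = eps*sigma*A_rad = 0.881*5.67e-8*18.78 = 9.3811171e-07 W/K^4
T^4 = 6.6837974e+09 K^4
T = 285.9274 K = 12.7774 C

12.7774 degrees Celsius


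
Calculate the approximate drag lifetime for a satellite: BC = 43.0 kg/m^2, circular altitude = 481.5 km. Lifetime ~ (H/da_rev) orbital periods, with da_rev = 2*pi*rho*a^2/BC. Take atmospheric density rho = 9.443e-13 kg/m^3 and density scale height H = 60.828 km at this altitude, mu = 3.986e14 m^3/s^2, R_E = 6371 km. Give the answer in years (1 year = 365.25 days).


a = R_E + alt = 6852.5000 km = 6.8525e+06 m
da_rev = 2*pi*rho*a^2/BC = 2*pi*9.443e-13*(6.8525e+06)^2/43.0 = 6.479172 m per revolution
N = H/da_rev = 60828.0000 m / 6.479172 m = 9388.2370 revolutions
P = 2*pi*sqrt(a^3/mu) = 5645.2709 s
lifetime = N*P = 9388.2370 * 5645.2709 = 5.2999141e+07 s = 613.4160 days
years = 613.4160 / 365.25 = 1.6794 years

1.6794 years


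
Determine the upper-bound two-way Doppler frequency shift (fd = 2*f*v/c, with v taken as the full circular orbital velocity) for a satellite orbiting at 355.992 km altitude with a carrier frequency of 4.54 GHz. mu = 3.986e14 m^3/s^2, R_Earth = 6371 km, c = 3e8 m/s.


r = 6.726992e+06 m
v = sqrt(mu/r) = 7697.6506 m/s (worst-case radial velocity)
f = 4.54 GHz = 4.54e+09 Hz
fd = 2*f*v/c = 2*4.54e+09*7697.6506/3.0e+08
fd = 232982.2233 Hz

232982.2233 Hz


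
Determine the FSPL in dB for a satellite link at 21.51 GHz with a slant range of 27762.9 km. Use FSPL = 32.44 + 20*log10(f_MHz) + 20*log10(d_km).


f = 21.51 GHz = 21510.0000 MHz
d = 27762.9 km
FSPL = 32.44 + 20*log10(21510.0000) + 20*log10(27762.9)
FSPL = 32.44 + 86.6528 + 88.8693
FSPL = 207.9621 dB

207.9621 dB


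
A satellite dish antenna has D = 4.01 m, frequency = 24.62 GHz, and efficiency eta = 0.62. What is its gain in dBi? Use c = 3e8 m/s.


lambda = c/f = 3e8 / 2.462e+10 = 0.01218522 m
G = eta*(pi*D/lambda)^2 = 0.62*(pi*4.01/0.01218522)^2
G = 662695.1129 (linear)
G = 10*log10(662695.1129) = 58.2131 dBi

58.2131 dBi


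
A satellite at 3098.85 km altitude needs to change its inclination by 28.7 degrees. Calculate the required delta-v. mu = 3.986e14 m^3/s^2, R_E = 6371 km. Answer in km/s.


r = 9469.8500 km = 9.46985e+06 m
V = sqrt(mu/r) = 6487.7947 m/s
di = 28.7 deg = 0.5009095 rad
dV = 2*V*sin(di/2) = 2*6487.7947*sin(0.2504547)
dV = 3215.9290 m/s = 3.2159 km/s

3.2159 km/s


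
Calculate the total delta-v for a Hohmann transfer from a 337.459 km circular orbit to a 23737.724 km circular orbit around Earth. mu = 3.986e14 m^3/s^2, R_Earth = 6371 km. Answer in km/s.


r1 = 6708.4590 km = 6.708459e+06 m
r2 = 30108.7240 km = 3.0108724e+07 m
dv1 = sqrt(mu/r1)*(sqrt(2*r2/(r1+r2)) - 1) = 2149.8225 m/s
dv2 = sqrt(mu/r2)*(1 - sqrt(2*r1/(r1+r2))) = 1442.0394 m/s
total dv = |dv1| + |dv2| = 2149.8225 + 1442.0394 = 3591.8619 m/s = 3.5919 km/s

3.5919 km/s


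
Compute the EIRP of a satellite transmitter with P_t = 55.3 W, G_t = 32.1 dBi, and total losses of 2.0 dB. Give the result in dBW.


Pt = 55.3 W = 17.4273 dBW
EIRP = Pt_dBW + Gt - losses = 17.4273 + 32.1 - 2.0 = 47.5273 dBW

47.5273 dBW


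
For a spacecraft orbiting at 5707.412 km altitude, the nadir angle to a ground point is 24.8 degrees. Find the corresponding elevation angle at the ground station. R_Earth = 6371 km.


r = R_E + alt = 12078.4120 km
Law of sines in the satellite / Earth-center / ground-point triangle:
  sin(nadir)/R_E = sin(90 + el)/r  =>  cos(el) = (r/R_E)*sin(nadir)
cos(el) = (12078.4120 / 6371.0000) * sin(24.8 deg) = 0.795215
el = arccos(0.795215) = 37.3244 deg
(Earth-central angle = 90 - nadir - el = 27.8756 deg)

37.3244 degrees


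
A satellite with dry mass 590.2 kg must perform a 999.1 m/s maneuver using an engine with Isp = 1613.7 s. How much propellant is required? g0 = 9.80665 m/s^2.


ve = Isp * g0 = 1613.7 * 9.80665 = 15824.991105 m/s
mass ratio = exp(dv/ve) = exp(999.1/15824.991105) = 1.06516990
m_prop = m_dry * (mr - 1) = 590.2 * (1.06516990 - 1)
m_prop = 38.4633 kg

38.4633 kg


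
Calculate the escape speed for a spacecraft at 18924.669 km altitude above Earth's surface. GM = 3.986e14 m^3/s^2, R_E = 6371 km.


r = 6371.0 + 18924.669 = 25295.6690 km = 2.5295669e+07 m
v_esc = sqrt(2*mu/r) = sqrt(2*3.986e14 / 2.5295669e+07)
v_esc = 5613.8468 m/s = 5.6138 km/s

5.6138 km/s


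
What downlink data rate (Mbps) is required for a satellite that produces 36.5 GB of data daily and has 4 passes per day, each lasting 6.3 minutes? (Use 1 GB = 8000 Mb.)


total contact time = 4 * 6.3 * 60 = 1512.0000 s
data = 36.5 GB = 292000.0000 Mb
rate = 292000.0000 / 1512.0000 = 193.1217 Mbps

193.1217 Mbps


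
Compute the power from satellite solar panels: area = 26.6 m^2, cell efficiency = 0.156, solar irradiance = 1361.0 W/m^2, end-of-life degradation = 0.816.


P = area * eta * S * degradation
P = 26.6 * 0.156 * 1361.0 * 0.816
P = 4608.4462 W

4608.4462 W


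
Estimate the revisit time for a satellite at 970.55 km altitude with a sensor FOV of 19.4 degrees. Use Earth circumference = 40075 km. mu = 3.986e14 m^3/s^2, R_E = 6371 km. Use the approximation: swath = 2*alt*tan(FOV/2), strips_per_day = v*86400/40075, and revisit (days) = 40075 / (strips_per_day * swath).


swath = 2*970.55*tan(0.1692969) = 331.7983 km
v = sqrt(mu/r) = 7368.4267 m/s = 7.3684 km/s
strips/day = v*86400/40075 = 7.3684*86400/40075 = 15.8860
coverage/day = strips * swath = 15.8860 * 331.7983 = 5270.9529 km
revisit = 40075 / 5270.9529 = 7.6030 days

7.6030 days


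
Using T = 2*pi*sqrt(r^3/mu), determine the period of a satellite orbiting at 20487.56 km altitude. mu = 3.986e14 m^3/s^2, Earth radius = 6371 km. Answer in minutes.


r = 26858.5600 km = 2.685856e+07 m
T = 2*pi*sqrt(r^3/mu) = 2*pi*sqrt(1.9375288e+22 / 3.986e14)
T = 43806.1724 s = 730.1029 min

730.1029 minutes


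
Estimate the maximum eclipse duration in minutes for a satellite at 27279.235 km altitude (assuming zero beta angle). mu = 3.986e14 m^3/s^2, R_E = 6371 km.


r = 33650.2350 km
T = 1023.8636 min
Eclipse fraction = arcsin(R_E/r)/pi = arcsin(6371.0000/33650.2350)/pi
= arcsin(0.18933)/pi = 0.0606316
Eclipse duration = 0.0606316 * 1023.8636 = 62.0785 min

62.0785 minutes


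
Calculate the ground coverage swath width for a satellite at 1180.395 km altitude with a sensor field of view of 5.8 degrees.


FOV = 5.8 deg = 0.1012291 rad
swath = 2 * alt * tan(FOV/2) = 2 * 1180.395 * tan(0.05061455)
swath = 2 * 1180.395 * 0.05065781
swath = 119.5925 km

119.5925 km


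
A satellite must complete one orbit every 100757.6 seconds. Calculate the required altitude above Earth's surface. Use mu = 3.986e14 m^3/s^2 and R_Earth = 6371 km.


T = 100757.6 s
r = (mu*T^2/(4*pi^2))^(1/3) = (3.986e14 * 100757.6^2 / (4*pi^2))^(1/3)
r = 4.6799843e+07 m = 46799.8429 km
alt = r - R_E = 46799.8429 - 6371 = 40428.8429 km

40428.8429 km


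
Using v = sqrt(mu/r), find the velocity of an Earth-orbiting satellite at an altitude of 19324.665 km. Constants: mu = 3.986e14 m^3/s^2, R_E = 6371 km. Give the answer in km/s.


r = R_E + alt = 6371.0 + 19324.665 = 25695.6650 km = 2.5695665e+07 m
v = sqrt(mu/r) = sqrt(3.986e14 / 2.5695665e+07) = 3938.5713 m/s = 3.9386 km/s

3.9386 km/s


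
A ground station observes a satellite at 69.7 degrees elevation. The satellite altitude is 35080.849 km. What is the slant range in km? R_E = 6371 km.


h = 35080.849 km, el = 69.7 deg
d = -R_E*sin(el) + sqrt((R_E*sin(el))^2 + 2*R_E*h + h^2)
d = -6371.0000*sin(1.2165) + sqrt((6371.0000*0.9378889)^2 + 2*6371.0000*35080.849 + 35080.849^2)
d = 35417.5863 km

35417.5863 km


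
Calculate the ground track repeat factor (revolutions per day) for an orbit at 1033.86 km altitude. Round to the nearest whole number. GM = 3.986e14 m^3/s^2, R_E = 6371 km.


r = 7.40486e+06 m
T = 2*pi*sqrt(r^3/mu) = 6341.4197 s = 105.6903 min
revs/day = 1440 / 105.6903 = 13.6247
Rounded: 14 revolutions per day

14 revolutions per day


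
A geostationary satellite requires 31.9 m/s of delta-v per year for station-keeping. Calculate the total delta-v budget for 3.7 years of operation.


dV = rate * years = 31.9 * 3.7
dV = 118.0300 m/s

118.0300 m/s


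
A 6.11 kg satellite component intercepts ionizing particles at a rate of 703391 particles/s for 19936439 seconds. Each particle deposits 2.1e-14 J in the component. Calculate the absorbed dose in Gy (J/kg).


Total energy deposited = rate * time * E_per
  = 703391 * 19936439 * 2.1e-14 = 0.2944853 J
Dose = E_total / mass = 0.2944853 / 6.11
Dose = 0.04819727 Gy

0.0482 Gy


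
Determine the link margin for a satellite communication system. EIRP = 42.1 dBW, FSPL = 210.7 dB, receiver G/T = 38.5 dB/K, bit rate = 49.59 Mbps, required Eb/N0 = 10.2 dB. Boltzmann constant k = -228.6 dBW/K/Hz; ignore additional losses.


C/N0 = EIRP - FSPL + G/T - k = 42.1 - 210.7 + 38.5 - (-228.6)
C/N0 = 98.5000 dB-Hz
R_b = 49.59 Mbps = 4.959e+07 bps -> 10*log10(R_b) = 76.9539 dB-Hz
Eb/N0 = C/N0 - 10*log10(R_b) = 98.5000 - 76.9539 = 21.5461 dB
Margin = Eb/N0 - Eb/N0_req = 21.5461 - 10.2 = 11.3461 dB (link closes)

11.3461 dB


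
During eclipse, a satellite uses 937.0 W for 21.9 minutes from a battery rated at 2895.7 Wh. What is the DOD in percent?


E_used = P * t / 60 = 937.0 * 21.9 / 60 = 342.0050 Wh
DOD = E_used / E_total * 100 = 342.0050 / 2895.7 * 100
DOD = 11.8108 %

11.8108 %


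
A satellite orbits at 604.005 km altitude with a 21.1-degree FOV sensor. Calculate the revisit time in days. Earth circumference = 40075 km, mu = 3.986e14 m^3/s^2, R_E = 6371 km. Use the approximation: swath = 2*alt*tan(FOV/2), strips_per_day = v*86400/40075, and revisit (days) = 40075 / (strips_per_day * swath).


swath = 2*604.005*tan(0.1841322) = 224.9820 km
v = sqrt(mu/r) = 7559.5577 m/s = 7.5596 km/s
strips/day = v*86400/40075 = 7.5596*86400/40075 = 16.2981
coverage/day = strips * swath = 16.2981 * 224.9820 = 3666.7758 km
revisit = 40075 / 3666.7758 = 10.9292 days

10.9292 days


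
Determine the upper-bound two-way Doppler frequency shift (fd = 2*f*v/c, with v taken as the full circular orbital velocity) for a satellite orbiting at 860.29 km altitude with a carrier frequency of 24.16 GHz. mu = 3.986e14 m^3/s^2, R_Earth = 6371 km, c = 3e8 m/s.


r = 7.23129e+06 m
v = sqrt(mu/r) = 7424.3897 m/s (worst-case radial velocity)
f = 24.16 GHz = 2.416e+10 Hz
fd = 2*f*v/c = 2*2.416e+10*7424.3897/3.0e+08
fd = 1.1958217e+06 Hz

1.1958e+06 Hz


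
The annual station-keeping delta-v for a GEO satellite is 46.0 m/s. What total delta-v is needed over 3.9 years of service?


dV = rate * years = 46.0 * 3.9
dV = 179.4000 m/s

179.4000 m/s


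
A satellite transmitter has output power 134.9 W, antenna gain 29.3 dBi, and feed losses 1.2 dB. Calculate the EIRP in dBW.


Pt = 134.9 W = 21.3001 dBW
EIRP = Pt_dBW + Gt - losses = 21.3001 + 29.3 - 1.2 = 49.4001 dBW

49.4001 dBW


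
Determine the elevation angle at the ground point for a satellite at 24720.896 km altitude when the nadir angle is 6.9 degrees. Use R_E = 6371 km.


r = R_E + alt = 31091.8960 km
Law of sines in the satellite / Earth-center / ground-point triangle:
  sin(nadir)/R_E = sin(90 + el)/r  =>  cos(el) = (r/R_E)*sin(nadir)
cos(el) = (31091.8960 / 6371.0000) * sin(6.9 deg) = 0.5862945
el = arccos(0.5862945) = 54.1055 deg
(Earth-central angle = 90 - nadir - el = 28.9945 deg)

54.1055 degrees


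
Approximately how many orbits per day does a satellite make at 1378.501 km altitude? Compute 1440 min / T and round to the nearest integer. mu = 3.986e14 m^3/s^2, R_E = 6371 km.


r = 7.749501e+06 m
T = 2*pi*sqrt(r^3/mu) = 6789.2504 s = 113.1542 min
revs/day = 1440 / 113.1542 = 12.7260
Rounded: 13 revolutions per day

13 revolutions per day


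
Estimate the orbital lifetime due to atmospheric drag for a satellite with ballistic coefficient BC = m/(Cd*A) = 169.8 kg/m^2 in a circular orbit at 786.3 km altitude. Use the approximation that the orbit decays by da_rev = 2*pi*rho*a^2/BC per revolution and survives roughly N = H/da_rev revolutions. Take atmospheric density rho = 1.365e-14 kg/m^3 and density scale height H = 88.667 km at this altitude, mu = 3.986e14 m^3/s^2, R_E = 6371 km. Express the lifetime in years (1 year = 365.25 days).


a = R_E + alt = 7157.3000 km = 7.1573e+06 m
da_rev = 2*pi*rho*a^2/BC = 2*pi*1.365e-14*(7.1573e+06)^2/169.8 = 0.025874578 m per revolution
N = H/da_rev = 88667.0000 m / 0.025874578 m = 3.4267998e+06 revolutions
P = 2*pi*sqrt(a^3/mu) = 6026.0822 s
lifetime = N*P = 3.4267998e+06 * 6026.0822 = 2.0650178e+10 s = 239006.6853 days
years = 239006.6853 / 365.25 = 654.3646 years

654.3646 years


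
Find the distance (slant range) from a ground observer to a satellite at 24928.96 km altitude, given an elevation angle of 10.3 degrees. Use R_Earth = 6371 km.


h = 24928.96 km, el = 10.3 deg
d = -R_E*sin(el) + sqrt((R_E*sin(el))^2 + 2*R_E*h + h^2)
d = -6371.0000*sin(0.1797689) + sqrt((6371.0000*0.1788022)^2 + 2*6371.0000*24928.96 + 24928.96^2)
d = 29526.7200 km

29526.7200 km


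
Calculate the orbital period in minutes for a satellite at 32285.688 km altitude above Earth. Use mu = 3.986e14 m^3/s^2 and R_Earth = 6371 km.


r = 38656.6880 km = 3.8656688e+07 m
T = 2*pi*sqrt(r^3/mu) = 2*pi*sqrt(5.7766217e+22 / 3.986e14)
T = 75639.4190 s = 1260.6570 min

1260.6570 minutes


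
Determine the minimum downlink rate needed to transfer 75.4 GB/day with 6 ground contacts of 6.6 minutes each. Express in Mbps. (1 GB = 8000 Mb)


total contact time = 6 * 6.6 * 60 = 2376.0000 s
data = 75.4 GB = 603200.0000 Mb
rate = 603200.0000 / 2376.0000 = 253.8721 Mbps

253.8721 Mbps


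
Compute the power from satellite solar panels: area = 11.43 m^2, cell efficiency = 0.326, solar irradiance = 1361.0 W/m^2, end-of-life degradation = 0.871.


P = area * eta * S * degradation
P = 11.43 * 0.326 * 1361.0 * 0.871
P = 4417.1293 W

4417.1293 W


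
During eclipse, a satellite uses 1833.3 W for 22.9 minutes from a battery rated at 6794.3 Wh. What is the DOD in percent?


E_used = P * t / 60 = 1833.3 * 22.9 / 60 = 699.7095 Wh
DOD = E_used / E_total * 100 = 699.7095 / 6794.3 * 100
DOD = 10.2985 %

10.2985 %


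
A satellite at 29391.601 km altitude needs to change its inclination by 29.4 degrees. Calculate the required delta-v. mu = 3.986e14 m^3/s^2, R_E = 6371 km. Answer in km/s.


r = 35762.6010 km = 3.5762601e+07 m
V = sqrt(mu/r) = 3338.5209 m/s
di = 29.4 deg = 0.5131268 rad
dV = 2*V*sin(di/2) = 2*3338.5209*sin(0.2565634)
dV = 1694.3524 m/s = 1.6944 km/s

1.6944 km/s


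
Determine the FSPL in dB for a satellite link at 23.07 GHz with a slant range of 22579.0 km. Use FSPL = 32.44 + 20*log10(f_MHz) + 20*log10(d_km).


f = 23.07 GHz = 23070.0000 MHz
d = 22579.0 km
FSPL = 32.44 + 20*log10(23070.0000) + 20*log10(22579.0)
FSPL = 32.44 + 87.2610 + 87.0741
FSPL = 206.7750 dB

206.7750 dB


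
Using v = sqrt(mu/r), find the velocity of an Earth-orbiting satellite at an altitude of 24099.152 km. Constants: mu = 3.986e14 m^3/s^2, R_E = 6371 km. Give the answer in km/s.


r = R_E + alt = 6371.0 + 24099.152 = 30470.1520 km = 3.0470152e+07 m
v = sqrt(mu/r) = sqrt(3.986e14 / 3.0470152e+07) = 3616.8570 m/s = 3.6169 km/s

3.6169 km/s


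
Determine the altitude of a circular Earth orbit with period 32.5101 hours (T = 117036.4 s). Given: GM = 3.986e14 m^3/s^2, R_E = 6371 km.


T = 117036.4 s
r = (mu*T^2/(4*pi^2))^(1/3) = (3.986e14 * 117036.4^2 / (4*pi^2))^(1/3)
r = 5.1713804e+07 m = 51713.8045 km
alt = r - R_E = 51713.8045 - 6371 = 45342.8045 km

45342.8045 km


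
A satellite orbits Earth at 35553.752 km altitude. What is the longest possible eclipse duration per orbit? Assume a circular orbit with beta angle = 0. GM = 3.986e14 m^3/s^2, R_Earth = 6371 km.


r = 41924.7520 km
T = 1423.8549 min
Eclipse fraction = arcsin(R_E/r)/pi = arcsin(6371.0000/41924.7520)/pi
= arcsin(0.1519627)/pi = 0.04855937
Eclipse duration = 0.04855937 * 1423.8549 = 69.1415 min

69.1415 minutes


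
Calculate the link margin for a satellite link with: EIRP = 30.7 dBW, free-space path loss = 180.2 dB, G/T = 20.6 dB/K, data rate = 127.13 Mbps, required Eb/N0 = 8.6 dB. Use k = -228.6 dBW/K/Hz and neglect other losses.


C/N0 = EIRP - FSPL + G/T - k = 30.7 - 180.2 + 20.6 - (-228.6)
C/N0 = 99.7000 dB-Hz
R_b = 127.13 Mbps = 1.2713e+08 bps -> 10*log10(R_b) = 81.0425 dB-Hz
Eb/N0 = C/N0 - 10*log10(R_b) = 99.7000 - 81.0425 = 18.6575 dB
Margin = Eb/N0 - Eb/N0_req = 18.6575 - 8.6 = 10.0575 dB (link closes)

10.0575 dB


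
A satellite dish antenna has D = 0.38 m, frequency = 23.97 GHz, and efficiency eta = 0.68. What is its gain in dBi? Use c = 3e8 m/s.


lambda = c/f = 3e8 / 2.397e+10 = 0.01251564 m
G = eta*(pi*D/lambda)^2 = 0.68*(pi*0.38/0.01251564)^2
G = 6186.8475 (linear)
G = 10*log10(6186.8475) = 37.9147 dBi

37.9147 dBi


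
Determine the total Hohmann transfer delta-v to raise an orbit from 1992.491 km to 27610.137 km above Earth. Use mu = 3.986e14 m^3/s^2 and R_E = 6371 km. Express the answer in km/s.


r1 = 8363.4910 km = 8.363491e+06 m
r2 = 33981.1370 km = 3.3981137e+07 m
dv1 = sqrt(mu/r1)*(sqrt(2*r2/(r1+r2)) - 1) = 1842.4156 m/s
dv2 = sqrt(mu/r2)*(1 - sqrt(2*r1/(r1+r2))) = 1272.3340 m/s
total dv = |dv1| + |dv2| = 1842.4156 + 1272.3340 = 3114.7497 m/s = 3.1147 km/s

3.1147 km/s


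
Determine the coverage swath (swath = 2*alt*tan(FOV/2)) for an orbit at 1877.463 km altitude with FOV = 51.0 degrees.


FOV = 51.0 deg = 0.8901179 rad
swath = 2 * alt * tan(FOV/2) = 2 * 1877.463 * tan(0.445059)
swath = 2 * 1877.463 * 0.4769755
swath = 1791.0078 km

1791.0078 km


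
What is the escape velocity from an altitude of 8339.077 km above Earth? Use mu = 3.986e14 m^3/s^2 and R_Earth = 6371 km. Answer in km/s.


r = 6371.0 + 8339.077 = 14710.0770 km = 1.4710077e+07 m
v_esc = sqrt(2*mu/r) = sqrt(2*3.986e14 / 1.4710077e+07)
v_esc = 7361.6671 m/s = 7.3617 km/s

7.3617 km/s


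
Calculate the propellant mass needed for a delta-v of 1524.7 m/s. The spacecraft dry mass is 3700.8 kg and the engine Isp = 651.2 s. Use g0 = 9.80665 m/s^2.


ve = Isp * g0 = 651.2 * 9.80665 = 6386.090480 m/s
mass ratio = exp(dv/ve) = exp(1524.7/6386.090480) = 1.26966524
m_prop = m_dry * (mr - 1) = 3700.8 * (1.26966524 - 1)
m_prop = 997.9771 kg

997.9771 kg


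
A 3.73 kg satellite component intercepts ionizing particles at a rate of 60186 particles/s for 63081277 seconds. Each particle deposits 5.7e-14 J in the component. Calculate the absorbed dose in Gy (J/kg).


Total energy deposited = rate * time * E_per
  = 60186 * 63081277 * 5.7e-14 = 0.2164068 J
Dose = E_total / mass = 0.2164068 / 3.73
Dose = 0.0580179 Gy

0.0580 Gy


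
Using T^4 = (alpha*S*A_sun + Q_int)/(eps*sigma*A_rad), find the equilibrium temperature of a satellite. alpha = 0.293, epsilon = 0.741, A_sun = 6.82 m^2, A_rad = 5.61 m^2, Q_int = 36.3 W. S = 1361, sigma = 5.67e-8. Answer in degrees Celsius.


Numerator = alpha*S*A_sun + Q_int = 0.293*1361*6.82 + 36.3 = 2755.9319 W
Denominator = eps*sigma*A_rad = 0.741*5.67e-8*5.61 = 2.3570247e-07 W/K^4
T^4 = 1.1692418e+10 K^4
T = 328.8335 K = 55.6835 C

55.6835 degrees Celsius


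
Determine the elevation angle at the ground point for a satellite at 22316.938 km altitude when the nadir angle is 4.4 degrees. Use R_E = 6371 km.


r = R_E + alt = 28687.9380 km
Law of sines in the satellite / Earth-center / ground-point triangle:
  sin(nadir)/R_E = sin(90 + el)/r  =>  cos(el) = (r/R_E)*sin(nadir)
cos(el) = (28687.9380 / 6371.0000) * sin(4.4 deg) = 0.3454577
el = arccos(0.3454577) = 69.7903 deg
(Earth-central angle = 90 - nadir - el = 15.8097 deg)

69.7903 degrees


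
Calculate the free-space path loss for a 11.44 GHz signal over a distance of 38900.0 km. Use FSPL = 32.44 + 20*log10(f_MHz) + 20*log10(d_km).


f = 11.44 GHz = 11440.0000 MHz
d = 38900.0 km
FSPL = 32.44 + 20*log10(11440.0000) + 20*log10(38900.0)
FSPL = 32.44 + 81.1685 + 91.7990
FSPL = 205.4075 dB

205.4075 dB


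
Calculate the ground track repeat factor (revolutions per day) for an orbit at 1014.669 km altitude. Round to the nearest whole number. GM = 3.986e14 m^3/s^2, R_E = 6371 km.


r = 7.385669e+06 m
T = 2*pi*sqrt(r^3/mu) = 6316.7833 s = 105.2797 min
revs/day = 1440 / 105.2797 = 13.6778
Rounded: 14 revolutions per day

14 revolutions per day


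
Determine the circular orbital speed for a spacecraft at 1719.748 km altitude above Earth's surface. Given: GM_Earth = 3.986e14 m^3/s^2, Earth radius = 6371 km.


r = R_E + alt = 6371.0 + 1719.748 = 8090.7480 km = 8.090748e+06 m
v = sqrt(mu/r) = sqrt(3.986e14 / 8.090748e+06) = 7018.9849 m/s = 7.0190 km/s

7.0190 km/s


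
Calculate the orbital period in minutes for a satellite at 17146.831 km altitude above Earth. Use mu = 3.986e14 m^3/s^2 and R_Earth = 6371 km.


r = 23517.8310 km = 2.3517831e+07 m
T = 2*pi*sqrt(r^3/mu) = 2*pi*sqrt(1.3007439e+22 / 3.986e14)
T = 35892.7818 s = 598.2130 min

598.2130 minutes


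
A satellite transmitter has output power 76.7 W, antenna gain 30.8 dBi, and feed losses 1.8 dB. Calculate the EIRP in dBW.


Pt = 76.7 W = 18.8480 dBW
EIRP = Pt_dBW + Gt - losses = 18.8480 + 30.8 - 1.8 = 47.8480 dBW

47.8480 dBW


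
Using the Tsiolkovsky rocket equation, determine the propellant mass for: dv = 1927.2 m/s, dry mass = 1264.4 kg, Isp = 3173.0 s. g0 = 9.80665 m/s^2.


ve = Isp * g0 = 3173.0 * 9.80665 = 31116.500450 m/s
mass ratio = exp(dv/ve) = exp(1927.2/31116.500450) = 1.06389317
m_prop = m_dry * (mr - 1) = 1264.4 * (1.06389317 - 1)
m_prop = 80.7865 kg

80.7865 kg


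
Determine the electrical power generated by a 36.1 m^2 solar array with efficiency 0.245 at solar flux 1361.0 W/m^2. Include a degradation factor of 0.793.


P = area * eta * S * degradation
P = 36.1 * 0.245 * 1361.0 * 0.793
P = 9545.6300 W

9545.6300 W


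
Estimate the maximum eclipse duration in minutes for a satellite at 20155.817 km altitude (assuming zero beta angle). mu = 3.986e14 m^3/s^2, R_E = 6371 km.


r = 26526.8170 km
T = 716.6180 min
Eclipse fraction = arcsin(R_E/r)/pi = arcsin(6371.0000/26526.8170)/pi
= arcsin(0.240172)/pi = 0.07720386
Eclipse duration = 0.07720386 * 716.6180 = 55.3257 min

55.3257 minutes


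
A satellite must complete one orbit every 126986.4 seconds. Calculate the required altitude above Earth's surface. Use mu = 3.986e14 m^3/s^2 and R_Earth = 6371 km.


T = 126986.4 s
r = (mu*T^2/(4*pi^2))^(1/3) = (3.986e14 * 126986.4^2 / (4*pi^2))^(1/3)
r = 5.460478e+07 m = 54604.7798 km
alt = r - R_E = 54604.7798 - 6371 = 48233.7798 km

48233.7798 km


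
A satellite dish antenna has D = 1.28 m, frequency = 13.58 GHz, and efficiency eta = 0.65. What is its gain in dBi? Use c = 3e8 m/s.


lambda = c/f = 3e8 / 1.358e+10 = 0.02209131 m
G = eta*(pi*D/lambda)^2 = 0.65*(pi*1.28/0.02209131)^2
G = 21537.2412 (linear)
G = 10*log10(21537.2412) = 43.3319 dBi

43.3319 dBi


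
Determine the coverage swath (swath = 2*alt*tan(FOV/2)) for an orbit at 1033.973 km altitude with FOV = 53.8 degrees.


FOV = 53.8 deg = 0.9389871 rad
swath = 2 * alt * tan(FOV/2) = 2 * 1033.973 * tan(0.4694936)
swath = 2 * 1033.973 * 0.507329
swath = 1049.1289 km

1049.1289 km


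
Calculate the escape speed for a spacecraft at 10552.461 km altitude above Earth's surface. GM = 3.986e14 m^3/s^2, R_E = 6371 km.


r = 6371.0 + 10552.461 = 16923.4610 km = 1.6923461e+07 m
v_esc = sqrt(2*mu/r) = sqrt(2*3.986e14 / 1.6923461e+07)
v_esc = 6863.3959 m/s = 6.8634 km/s

6.8634 km/s


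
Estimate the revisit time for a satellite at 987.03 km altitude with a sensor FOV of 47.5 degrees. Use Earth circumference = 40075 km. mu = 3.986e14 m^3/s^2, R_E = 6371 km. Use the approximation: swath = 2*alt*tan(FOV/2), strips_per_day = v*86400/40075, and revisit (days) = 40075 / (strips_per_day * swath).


swath = 2*987.03*tan(0.4145157) = 868.6072 km
v = sqrt(mu/r) = 7360.1704 m/s = 7.3602 km/s
strips/day = v*86400/40075 = 7.3602*86400/40075 = 15.8682
coverage/day = strips * swath = 15.8682 * 868.6072 = 13783.2458 km
revisit = 40075 / 13783.2458 = 2.9075 days

2.9075 days


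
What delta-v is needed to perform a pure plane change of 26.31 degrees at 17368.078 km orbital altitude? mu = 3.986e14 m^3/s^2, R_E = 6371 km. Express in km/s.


r = 23739.0780 km = 2.3739078e+07 m
V = sqrt(mu/r) = 4097.6676 m/s
di = 26.31 deg = 0.4591961 rad
dV = 2*V*sin(di/2) = 2*4097.6676*sin(0.2295981)
dV = 1865.1448 m/s = 1.8651 km/s

1.8651 km/s


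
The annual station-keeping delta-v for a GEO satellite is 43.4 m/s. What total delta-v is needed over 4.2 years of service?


dV = rate * years = 43.4 * 4.2
dV = 182.2800 m/s

182.2800 m/s


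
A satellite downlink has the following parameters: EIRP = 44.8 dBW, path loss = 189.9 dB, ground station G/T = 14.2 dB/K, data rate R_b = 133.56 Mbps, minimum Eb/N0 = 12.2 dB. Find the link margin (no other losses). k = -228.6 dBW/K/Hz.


C/N0 = EIRP - FSPL + G/T - k = 44.8 - 189.9 + 14.2 - (-228.6)
C/N0 = 97.7000 dB-Hz
R_b = 133.56 Mbps = 1.3356e+08 bps -> 10*log10(R_b) = 81.2568 dB-Hz
Eb/N0 = C/N0 - 10*log10(R_b) = 97.7000 - 81.2568 = 16.4432 dB
Margin = Eb/N0 - Eb/N0_req = 16.4432 - 12.2 = 4.2432 dB (link closes)

4.2432 dB


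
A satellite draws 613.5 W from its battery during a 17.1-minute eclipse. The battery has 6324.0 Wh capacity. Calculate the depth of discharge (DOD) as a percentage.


E_used = P * t / 60 = 613.5 * 17.1 / 60 = 174.8475 Wh
DOD = E_used / E_total * 100 = 174.8475 / 6324.0 * 100
DOD = 2.7648 %

2.7648 %


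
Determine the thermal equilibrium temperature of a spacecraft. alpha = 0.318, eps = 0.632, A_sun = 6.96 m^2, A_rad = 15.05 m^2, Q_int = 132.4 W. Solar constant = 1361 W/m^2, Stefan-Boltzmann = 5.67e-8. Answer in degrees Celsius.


Numerator = alpha*S*A_sun + Q_int = 0.318*1361*6.96 + 132.4 = 3144.6741 W
Denominator = eps*sigma*A_rad = 0.632*5.67e-8*15.05 = 5.3930772e-07 W/K^4
T^4 = 5.8309458e+09 K^4
T = 276.3343 K = 3.1843 C

3.1843 degrees Celsius


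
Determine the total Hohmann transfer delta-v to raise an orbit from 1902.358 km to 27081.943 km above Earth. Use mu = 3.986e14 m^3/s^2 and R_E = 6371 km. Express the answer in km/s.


r1 = 8273.3580 km = 8.273358e+06 m
r2 = 33452.9430 km = 3.3452943e+07 m
dv1 = sqrt(mu/r1)*(sqrt(2*r2/(r1+r2)) - 1) = 1848.2226 m/s
dv2 = sqrt(mu/r2)*(1 - sqrt(2*r1/(r1+r2))) = 1278.1323 m/s
total dv = |dv1| + |dv2| = 1848.2226 + 1278.1323 = 3126.3549 m/s = 3.1264 km/s

3.1264 km/s


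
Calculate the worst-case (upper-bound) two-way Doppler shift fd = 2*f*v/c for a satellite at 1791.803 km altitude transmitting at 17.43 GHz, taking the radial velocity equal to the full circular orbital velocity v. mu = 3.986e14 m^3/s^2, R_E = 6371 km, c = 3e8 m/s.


r = 8.162803e+06 m
v = sqrt(mu/r) = 6987.9371 m/s (worst-case radial velocity)
f = 17.43 GHz = 1.743e+10 Hz
fd = 2*f*v/c = 2*1.743e+10*6987.9371/3.0e+08
fd = 811998.2954 Hz

811998.2954 Hz


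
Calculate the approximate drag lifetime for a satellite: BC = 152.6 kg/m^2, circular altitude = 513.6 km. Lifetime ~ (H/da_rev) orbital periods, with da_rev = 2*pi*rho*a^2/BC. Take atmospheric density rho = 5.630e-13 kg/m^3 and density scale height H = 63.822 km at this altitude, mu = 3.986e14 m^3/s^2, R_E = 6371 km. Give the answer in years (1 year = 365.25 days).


a = R_E + alt = 6884.6000 km = 6.8846e+06 m
da_rev = 2*pi*rho*a^2/BC = 2*pi*5.630e-13*(6.8846e+06)^2/152.6 = 1.098730 m per revolution
N = H/da_rev = 63822.0000 m / 1.098730 m = 58087.0412 revolutions
P = 2*pi*sqrt(a^3/mu) = 5684.9846 s
lifetime = N*P = 58087.0412 * 5684.9846 = 3.3022393e+08 s = 3822.0363 days
years = 3822.0363 / 365.25 = 10.4642 years

10.4642 years


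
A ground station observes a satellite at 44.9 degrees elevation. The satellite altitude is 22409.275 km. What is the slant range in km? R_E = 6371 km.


h = 22409.275 km, el = 44.9 deg
d = -R_E*sin(el) + sqrt((R_E*sin(el))^2 + 2*R_E*h + h^2)
d = -6371.0000*sin(0.7836528) + sqrt((6371.0000*0.7058716)^2 + 2*6371.0000*22409.275 + 22409.275^2)
d = 23927.1524 km

23927.1524 km


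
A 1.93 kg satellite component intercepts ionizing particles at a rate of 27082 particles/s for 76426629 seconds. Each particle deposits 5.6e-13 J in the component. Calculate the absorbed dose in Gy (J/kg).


Total energy deposited = rate * time * E_per
  = 27082 * 76426629 * 5.6e-13 = 1.1591 J
Dose = E_total / mass = 1.1591 / 1.93
Dose = 0.6005597 Gy

0.6006 Gy


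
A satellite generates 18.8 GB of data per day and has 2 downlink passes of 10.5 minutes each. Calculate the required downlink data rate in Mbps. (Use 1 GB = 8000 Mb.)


total contact time = 2 * 10.5 * 60 = 1260.0000 s
data = 18.8 GB = 150400.0000 Mb
rate = 150400.0000 / 1260.0000 = 119.3651 Mbps

119.3651 Mbps


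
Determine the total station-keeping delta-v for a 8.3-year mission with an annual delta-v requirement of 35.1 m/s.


dV = rate * years = 35.1 * 8.3
dV = 291.3300 m/s

291.3300 m/s


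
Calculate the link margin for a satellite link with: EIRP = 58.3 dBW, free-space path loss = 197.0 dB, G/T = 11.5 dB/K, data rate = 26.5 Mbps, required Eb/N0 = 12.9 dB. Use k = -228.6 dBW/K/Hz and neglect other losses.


C/N0 = EIRP - FSPL + G/T - k = 58.3 - 197.0 + 11.5 - (-228.6)
C/N0 = 101.4000 dB-Hz
R_b = 26.5 Mbps = 2.65e+07 bps -> 10*log10(R_b) = 74.2325 dB-Hz
Eb/N0 = C/N0 - 10*log10(R_b) = 101.4000 - 74.2325 = 27.1675 dB
Margin = Eb/N0 - Eb/N0_req = 27.1675 - 12.9 = 14.2675 dB (link closes)

14.2675 dB


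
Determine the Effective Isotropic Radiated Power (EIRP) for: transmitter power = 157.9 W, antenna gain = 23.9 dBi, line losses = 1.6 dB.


Pt = 157.9 W = 21.9838 dBW
EIRP = Pt_dBW + Gt - losses = 21.9838 + 23.9 - 1.6 = 44.2838 dBW

44.2838 dBW


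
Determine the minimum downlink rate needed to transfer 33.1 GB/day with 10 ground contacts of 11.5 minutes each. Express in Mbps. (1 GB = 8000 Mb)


total contact time = 10 * 11.5 * 60 = 6900.0000 s
data = 33.1 GB = 264800.0000 Mb
rate = 264800.0000 / 6900.0000 = 38.3768 Mbps

38.3768 Mbps


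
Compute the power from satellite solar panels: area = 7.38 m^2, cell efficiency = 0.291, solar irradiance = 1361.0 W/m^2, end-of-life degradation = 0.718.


P = area * eta * S * degradation
P = 7.38 * 0.291 * 1361.0 * 0.718
P = 2098.6109 W

2098.6109 W


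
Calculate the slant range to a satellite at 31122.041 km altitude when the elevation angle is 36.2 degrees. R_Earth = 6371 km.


h = 31122.041 km, el = 36.2 deg
d = -R_E*sin(el) + sqrt((R_E*sin(el))^2 + 2*R_E*h + h^2)
d = -6371.0000*sin(0.6318092) + sqrt((6371.0000*0.5906057)^2 + 2*6371.0000*31122.041 + 31122.041^2)
d = 33376.1360 km

33376.1360 km


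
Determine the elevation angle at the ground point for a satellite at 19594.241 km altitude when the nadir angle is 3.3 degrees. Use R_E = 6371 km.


r = R_E + alt = 25965.2410 km
Law of sines in the satellite / Earth-center / ground-point triangle:
  sin(nadir)/R_E = sin(90 + el)/r  =>  cos(el) = (r/R_E)*sin(nadir)
cos(el) = (25965.2410 / 6371.0000) * sin(3.3 deg) = 0.2346043
el = arccos(0.2346043) = 76.4317 deg
(Earth-central angle = 90 - nadir - el = 10.2683 deg)

76.4317 degrees


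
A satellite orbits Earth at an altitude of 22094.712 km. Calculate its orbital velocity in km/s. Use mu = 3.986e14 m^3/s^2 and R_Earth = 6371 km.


r = R_E + alt = 6371.0 + 22094.712 = 28465.7120 km = 2.8465712e+07 m
v = sqrt(mu/r) = sqrt(3.986e14 / 2.8465712e+07) = 3742.0331 m/s = 3.7420 km/s

3.7420 km/s


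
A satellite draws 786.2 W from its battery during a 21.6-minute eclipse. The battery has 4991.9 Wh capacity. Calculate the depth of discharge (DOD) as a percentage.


E_used = P * t / 60 = 786.2 * 21.6 / 60 = 283.0320 Wh
DOD = E_used / E_total * 100 = 283.0320 / 4991.9 * 100
DOD = 5.6698 %

5.6698 %


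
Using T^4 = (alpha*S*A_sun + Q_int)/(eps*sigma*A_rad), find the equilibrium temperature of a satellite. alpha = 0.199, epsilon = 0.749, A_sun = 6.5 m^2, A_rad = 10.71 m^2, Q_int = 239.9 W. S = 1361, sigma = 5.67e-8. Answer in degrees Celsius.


Numerator = alpha*S*A_sun + Q_int = 0.199*1361*6.5 + 239.9 = 2000.3535 W
Denominator = eps*sigma*A_rad = 0.749*5.67e-8*10.71 = 4.5483549e-07 W/K^4
T^4 = 4.3979714e+09 K^4
T = 257.5213 K = -15.6287 C

-15.6287 degrees Celsius


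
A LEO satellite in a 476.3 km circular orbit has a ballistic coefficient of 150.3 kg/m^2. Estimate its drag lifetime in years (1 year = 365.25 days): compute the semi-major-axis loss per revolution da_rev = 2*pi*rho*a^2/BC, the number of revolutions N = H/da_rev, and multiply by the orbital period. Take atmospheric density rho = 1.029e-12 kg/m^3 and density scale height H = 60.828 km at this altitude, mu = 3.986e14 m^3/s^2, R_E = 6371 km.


a = R_E + alt = 6847.3000 km = 6.8473e+06 m
da_rev = 2*pi*rho*a^2/BC = 2*pi*1.029e-12*(6.8473e+06)^2/150.3 = 2.016856 m per revolution
N = H/da_rev = 60828.0000 m / 2.016856 m = 30159.8073 revolutions
P = 2*pi*sqrt(a^3/mu) = 5638.8463 s
lifetime = N*P = 30159.8073 * 5638.8463 = 1.7006652e+08 s = 1968.3625 days
years = 1968.3625 / 365.25 = 5.3891 years

5.3891 years
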